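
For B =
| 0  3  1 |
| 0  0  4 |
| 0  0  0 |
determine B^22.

B is strictly triangular, hence nilpotent: B^3 = 0, so B^22 = 0.

[[0, 0, 0], [0, 0, 0], [0, 0, 0]]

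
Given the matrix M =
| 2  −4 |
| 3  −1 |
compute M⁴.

M² = [[−8, −4], [3, −11]]
M³ = [[−28, 36], [−27, −1]]
M⁴ = [[52, 76], [−57, 109]]

[[52, 76], [−57, 109]]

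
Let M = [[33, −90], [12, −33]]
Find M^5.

tr M = 0 and det M = −9, so the characteristic polynomial is λ² − (0)λ + (−9) with roots 3 and −3.
Eigenvectors give P = [[3, −5], [1, −2]] with P⁻¹ = [[2, −5], [1, −3]], and M = P·diag(3, −3)·P⁻¹.
Then M^5 = P·diag(243, −243)·P⁻¹ = [[729, 1215], [243, 486]] · [[2, −5], [1, −3]] = [[2673, −7290], [972, −2673]].

[[2673, −7290], [972, −2673]]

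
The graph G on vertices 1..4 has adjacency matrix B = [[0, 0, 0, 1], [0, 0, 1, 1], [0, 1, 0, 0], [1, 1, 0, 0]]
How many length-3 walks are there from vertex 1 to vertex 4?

2

The number of length-3 walks from vertex 1 to vertex 4 is entry (1,4) of B³, where B is the adjacency matrix.
B² = [[1, 1, 0, 0], [1, 2, 0, 0], [0, 0, 1, 1], [0, 0, 1, 2]]
B³ = [[0, 0, 1, 2], [0, 0, 2, 3], [1, 2, 0, 0], [2, 3, 0, 0]]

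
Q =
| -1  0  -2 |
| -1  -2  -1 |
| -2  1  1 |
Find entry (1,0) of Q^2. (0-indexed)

5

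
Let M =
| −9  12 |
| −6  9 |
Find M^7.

tr M = 0 and det M = −9, so the characteristic polynomial is λ² − (0)λ + (−9) with roots −3 and 3.
Eigenvectors give P = [[−2, −1], [−1, −1]] with P⁻¹ = [[−1, 1], [1, −2]], and M = P·diag(−3, 3)·P⁻¹.
Then M^7 = P·diag(−2187, 2187)·P⁻¹ = [[4374, −2187], [2187, −2187]] · [[−1, 1], [1, −2]] = [[−6561, 8748], [−4374, 6561]].

[[−6561, 8748], [−4374, 6561]]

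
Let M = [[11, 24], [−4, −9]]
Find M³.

[[83, 168], [−28, −57]]

tr M = 2 and det M = −3, so the characteristic polynomial is λ² − (2)λ + (−3) with roots −1 and 3.
Eigenvectors give P = [[−2, 3], [1, −1]] with P⁻¹ = [[1, 3], [1, 2]], and M = P·diag(−1, 3)·P⁻¹.
Then M³ = P·diag(−1, 27)·P⁻¹ = [[2, 81], [−1, −27]] · [[1, 3], [1, 2]] = [[83, 168], [−28, −57]].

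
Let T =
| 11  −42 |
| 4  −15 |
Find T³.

[[155, −546], [52, −183]]

tr T = −4 and det T = 3, so the characteristic polynomial is λ² − (−4)λ + (3) with roots −1 and −3.
Eigenvectors give P = [[−7, −3], [−2, −1]] with P⁻¹ = [[−1, 3], [2, −7]], and T = P·diag(−1, −3)·P⁻¹.
Then T³ = P·diag(−1, −27)·P⁻¹ = [[7, 81], [2, 27]] · [[−1, 3], [2, −7]] = [[155, −546], [52, −183]].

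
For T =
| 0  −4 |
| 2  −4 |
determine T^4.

[[−64, 0], [0, −64]]

T^2 = [[−8, 16], [−8, 8]]
T^3 = [[32, −32], [16, 0]]
T^4 = [[−64, 0], [0, −64]]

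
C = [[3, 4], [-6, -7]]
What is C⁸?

[[-13119, -13120], [19680, 19681]]

tr C = -4 and det C = 3, so the characteristic polynomial is λ² − (-4)λ + (3) with roots -1 and -3.
Eigenvectors give P = [[-1, -2], [1, 3]] with P⁻¹ = [[-3, -2], [1, 1]], and C = P·diag(-1, -3)·P⁻¹.
Then C⁸ = P·diag(1, 6561)·P⁻¹ = [[-1, -13122], [1, 19683]] · [[-3, -2], [1, 1]] = [[-13119, -13120], [19680, 19681]].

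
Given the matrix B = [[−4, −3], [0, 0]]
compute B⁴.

[[256, 192], [0, 0]]

B² = [[16, 12], [0, 0]]
B³ = [[−64, −48], [0, 0]]
B⁴ = [[256, 192], [0, 0]]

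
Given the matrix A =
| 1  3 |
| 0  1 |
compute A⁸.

[[1, 24], [0, 1]]

A = I + N where N = [[0, 3], [0, 0]] is strictly upper-triangular, so N² = 0.
(I + N)⁸ = I + 8·N = [[1, 24], [0, 1]].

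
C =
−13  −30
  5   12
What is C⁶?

[[2059, 3990], [−665, −1266]]

tr C = −1 and det C = −6, so the characteristic polynomial is λ² − (−1)λ + (−6) with roots −3 and 2.
Eigenvectors give P = [[−3, −2], [1, 1]] with P⁻¹ = [[−1, −2], [1, 3]], and C = P·diag(−3, 2)·P⁻¹.
Then C⁶ = P·diag(729, 64)·P⁻¹ = [[−2187, −128], [729, 64]] · [[−1, −2], [1, 3]] = [[2059, 3990], [−665, −1266]].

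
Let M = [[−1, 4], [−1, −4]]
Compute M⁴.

M² = [[−3, −20], [5, 12]]
M³ = [[23, 68], [−17, −28]]
M⁴ = [[−91, −180], [45, 44]]

[[−91, −180], [45, 44]]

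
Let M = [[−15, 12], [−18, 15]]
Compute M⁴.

[[81, 0], [0, 81]]

tr M = 0 and det M = −9, so the characteristic polynomial is λ² − (0)λ + (−9) with roots 3 and −3.
Eigenvectors give P = [[−2, 1], [−3, 1]] with P⁻¹ = [[1, −1], [3, −2]], and M = P·diag(3, −3)·P⁻¹.
Then M⁴ = P·diag(81, 81)·P⁻¹ = [[−162, 81], [−243, 81]] · [[1, −1], [3, −2]] = [[81, 0], [0, 81]].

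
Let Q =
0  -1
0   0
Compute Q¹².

Q is strictly triangular, hence nilpotent: Q² = 0, so Q¹² = 0.

[[0, 0], [0, 0]]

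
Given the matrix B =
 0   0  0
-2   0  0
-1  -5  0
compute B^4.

[[0, 0, 0], [0, 0, 0], [0, 0, 0]]

B is strictly triangular, hence nilpotent: B^3 = 0, so B^4 = 0.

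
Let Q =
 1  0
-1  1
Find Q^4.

[[1, 0], [-4, 1]]

Q = I + N where N = [[0, 0], [-1, 0]] is strictly lower-triangular, so N^2 = 0.
(I + N)^4 = I + 4·N = [[1, 0], [-4, 1]].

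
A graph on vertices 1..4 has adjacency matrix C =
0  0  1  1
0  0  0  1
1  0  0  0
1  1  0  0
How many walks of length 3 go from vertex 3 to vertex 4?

The number of length-3 walks from vertex 3 to vertex 4 is entry (3,4) of C³, where C is the adjacency matrix.
C² = [[2, 1, 0, 0], [1, 1, 0, 0], [0, 0, 1, 1], [0, 0, 1, 2]]
C³ = [[0, 0, 2, 3], [0, 0, 1, 2], [2, 1, 0, 0], [3, 2, 0, 0]]

0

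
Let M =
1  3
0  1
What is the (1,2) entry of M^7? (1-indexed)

M = I + N where N = [[0, 3], [0, 0]] is strictly upper-triangular, so N^2 = 0.
(I + N)^7 = I + 7·N = [[1, 21], [0, 1]].

21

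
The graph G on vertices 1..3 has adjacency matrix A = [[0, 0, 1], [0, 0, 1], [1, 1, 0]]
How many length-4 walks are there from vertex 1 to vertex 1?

The number of length-4 walks from vertex 1 to vertex 1 is entry (1,1) of A⁴, where A is the adjacency matrix.
A² = [[1, 1, 0], [1, 1, 0], [0, 0, 2]]
A³ = [[0, 0, 2], [0, 0, 2], [2, 2, 0]]
A⁴ = [[2, 2, 0], [2, 2, 0], [0, 0, 4]]

2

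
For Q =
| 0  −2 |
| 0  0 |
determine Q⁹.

[[0, 0], [0, 0]]

Q is strictly triangular, hence nilpotent: Q² = 0, so Q⁹ = 0.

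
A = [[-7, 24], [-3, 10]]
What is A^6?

tr A = 3 and det A = 2, so the characteristic polynomial is λ² − (3)λ + (2) with roots 2 and 1.
Eigenvectors give P = [[-8, 3], [-3, 1]] with P⁻¹ = [[1, -3], [3, -8]], and A = P·diag(2, 1)·P⁻¹.
Then A^6 = P·diag(64, 1)·P⁻¹ = [[-512, 3], [-192, 1]] · [[1, -3], [3, -8]] = [[-503, 1512], [-189, 568]].

[[-503, 1512], [-189, 568]]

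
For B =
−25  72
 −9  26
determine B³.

tr B = 1 and det B = −2, so the characteristic polynomial is λ² − (1)λ + (−2) with roots 2 and −1.
Eigenvectors give P = [[8, −3], [3, −1]] with P⁻¹ = [[−1, 3], [−3, 8]], and B = P·diag(2, −1)·P⁻¹.
Then B³ = P·diag(8, −1)·P⁻¹ = [[64, 3], [24, 1]] · [[−1, 3], [−3, 8]] = [[−73, 216], [−27, 80]].

[[−73, 216], [−27, 80]]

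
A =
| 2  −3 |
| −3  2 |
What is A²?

[[13, −12], [−12, 13]]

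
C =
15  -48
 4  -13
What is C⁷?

tr C = 2 and det C = -3, so the characteristic polynomial is λ² − (2)λ + (-3) with roots -1 and 3.
Eigenvectors give P = [[3, 4], [1, 1]] with P⁻¹ = [[-1, 4], [1, -3]], and C = P·diag(-1, 3)·P⁻¹.
Then C⁷ = P·diag(-1, 2187)·P⁻¹ = [[-3, 8748], [-1, 2187]] · [[-1, 4], [1, -3]] = [[8751, -26256], [2188, -6565]].

[[8751, -26256], [2188, -6565]]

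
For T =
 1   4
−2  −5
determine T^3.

[[25, 52], [−26, −53]]

tr T = −4 and det T = 3, so the characteristic polynomial is λ² − (−4)λ + (3) with roots −3 and −1.
Eigenvectors give P = [[−1, −2], [1, 1]] with P⁻¹ = [[1, 2], [−1, −1]], and T = P·diag(−3, −1)·P⁻¹.
Then T^3 = P·diag(−27, −1)·P⁻¹ = [[27, 2], [−27, −1]] · [[1, 2], [−1, −1]] = [[25, 52], [−26, −53]].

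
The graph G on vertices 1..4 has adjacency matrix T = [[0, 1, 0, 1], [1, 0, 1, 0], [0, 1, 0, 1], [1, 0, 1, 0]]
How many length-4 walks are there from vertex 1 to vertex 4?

The number of length-4 walks from vertex 1 to vertex 4 is entry (1,4) of T⁴, where T is the adjacency matrix.
T² = [[2, 0, 2, 0], [0, 2, 0, 2], [2, 0, 2, 0], [0, 2, 0, 2]]
T³ = [[0, 4, 0, 4], [4, 0, 4, 0], [0, 4, 0, 4], [4, 0, 4, 0]]
T⁴ = [[8, 0, 8, 0], [0, 8, 0, 8], [8, 0, 8, 0], [0, 8, 0, 8]]

0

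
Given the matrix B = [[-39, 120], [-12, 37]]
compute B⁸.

[[65601, -196800], [19680, -59039]]

tr B = -2 and det B = -3, so the characteristic polynomial is λ² − (-2)λ + (-3) with roots 1 and -3.
Eigenvectors give P = [[3, 10], [1, 3]] with P⁻¹ = [[-3, 10], [1, -3]], and B = P·diag(1, -3)·P⁻¹.
Then B⁸ = P·diag(1, 6561)·P⁻¹ = [[3, 65610], [1, 19683]] · [[-3, 10], [1, -3]] = [[65601, -196800], [19680, -59039]].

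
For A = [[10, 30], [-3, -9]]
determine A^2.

A² = A (a projection; rank 1, trace 1), so A^2 = A.

[[10, 30], [-3, -9]]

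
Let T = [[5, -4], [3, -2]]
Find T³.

tr T = 3 and det T = 2, so the characteristic polynomial is λ² − (3)λ + (2) with roots 1 and 2.
Eigenvectors give P = [[-1, 4], [-1, 3]] with P⁻¹ = [[3, -4], [1, -1]], and T = P·diag(1, 2)·P⁻¹.
Then T³ = P·diag(1, 8)·P⁻¹ = [[-1, 32], [-1, 24]] · [[3, -4], [1, -1]] = [[29, -28], [21, -20]].

[[29, -28], [21, -20]]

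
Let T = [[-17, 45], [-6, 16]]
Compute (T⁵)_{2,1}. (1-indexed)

tr T = -1 and det T = -2, so the characteristic polynomial is λ² − (-1)λ + (-2) with roots 1 and -2.
Eigenvectors give P = [[-5, 3], [-2, 1]] with P⁻¹ = [[1, -3], [2, -5]], and T = P·diag(1, -2)·P⁻¹.
Then T⁵ = P·diag(1, -32)·P⁻¹ = [[-5, -96], [-2, -32]] · [[1, -3], [2, -5]] = [[-197, 495], [-66, 166]].

-66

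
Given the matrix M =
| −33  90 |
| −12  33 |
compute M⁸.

tr M = 0 and det M = −9, so the characteristic polynomial is λ² − (0)λ + (−9) with roots −3 and 3.
Eigenvectors give P = [[3, −5], [1, −2]] with P⁻¹ = [[2, −5], [1, −3]], and M = P·diag(−3, 3)·P⁻¹.
Then M⁸ = P·diag(6561, 6561)·P⁻¹ = [[19683, −32805], [6561, −13122]] · [[2, −5], [1, −3]] = [[6561, 0], [0, 6561]].

[[6561, 0], [0, 6561]]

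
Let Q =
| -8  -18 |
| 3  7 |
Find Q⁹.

[[-1538, -3078], [513, 1027]]

tr Q = -1 and det Q = -2, so the characteristic polynomial is λ² − (-1)λ + (-2) with roots 1 and -2.
Eigenvectors give P = [[2, 3], [-1, -1]] with P⁻¹ = [[-1, -3], [1, 2]], and Q = P·diag(1, -2)·P⁻¹.
Then Q⁹ = P·diag(1, -512)·P⁻¹ = [[2, -1536], [-1, 512]] · [[-1, -3], [1, 2]] = [[-1538, -3078], [513, 1027]].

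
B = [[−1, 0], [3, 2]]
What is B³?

tr B = 1 and det B = −2, so the characteristic polynomial is λ² − (1)λ + (−2) with roots −1 and 2.
Eigenvectors give P = [[−1, 0], [1, 1]] with P⁻¹ = [[−1, 0], [1, 1]], and B = P·diag(−1, 2)·P⁻¹.
Then B³ = P·diag(−1, 8)·P⁻¹ = [[1, 0], [−1, 8]] · [[−1, 0], [1, 1]] = [[−1, 0], [9, 8]].

[[−1, 0], [9, 8]]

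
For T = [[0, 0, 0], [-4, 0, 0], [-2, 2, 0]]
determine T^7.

[[0, 0, 0], [0, 0, 0], [0, 0, 0]]

T is strictly triangular, hence nilpotent: T^3 = 0, so T^7 = 0.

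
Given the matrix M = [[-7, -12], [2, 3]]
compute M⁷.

tr M = -4 and det M = 3, so the characteristic polynomial is λ² − (-4)λ + (3) with roots -3 and -1.
Eigenvectors give P = [[-3, -2], [1, 1]] with P⁻¹ = [[-1, -2], [1, 3]], and M = P·diag(-3, -1)·P⁻¹.
Then M⁷ = P·diag(-2187, -1)·P⁻¹ = [[6561, 2], [-2187, -1]] · [[-1, -2], [1, 3]] = [[-6559, -13116], [2186, 4371]].

[[-6559, -13116], [2186, 4371]]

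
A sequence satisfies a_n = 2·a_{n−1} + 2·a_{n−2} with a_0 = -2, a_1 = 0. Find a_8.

With companion matrix Q = [[2, 2], [1, 0]], [a_n, a_{n−1}]ᵀ = Q·[a_{n−1}, a_{n−2}]ᵀ, so [a_8, a_7]ᵀ = Q⁷·[a_1, a_0]ᵀ.
Q⁷ = [[896, 656], [328, 240]], giving [a_8, a_7]ᵀ = [[-1312], [-480]].

-1312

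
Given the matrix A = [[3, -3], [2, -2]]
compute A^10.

A² = A (a projection; rank 1, trace 1), so A^10 = A.

[[3, -3], [2, -2]]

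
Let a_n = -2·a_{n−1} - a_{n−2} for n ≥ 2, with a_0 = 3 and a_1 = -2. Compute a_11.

8

With companion matrix B = [[-2, -1], [1, 0]], [a_n, a_{n−1}]ᵀ = B·[a_{n−1}, a_{n−2}]ᵀ, so [a_11, a_10]ᵀ = B^10·[a_1, a_0]ᵀ.
B^10 = [[11, 10], [-10, -9]], giving [a_11, a_10]ᵀ = [[8], [-7]].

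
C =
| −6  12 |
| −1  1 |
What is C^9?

tr C = −5 and det C = 6, so the characteristic polynomial is λ² − (−5)λ + (6) with roots −2 and −3.
Eigenvectors give P = [[3, 4], [1, 1]] with P⁻¹ = [[−1, 4], [1, −3]], and C = P·diag(−2, −3)·P⁻¹.
Then C^9 = P·diag(−512, −19683)·P⁻¹ = [[−1536, −78732], [−512, −19683]] · [[−1, 4], [1, −3]] = [[−77196, 230052], [−19171, 57001]].

[[−77196, 230052], [−19171, 57001]]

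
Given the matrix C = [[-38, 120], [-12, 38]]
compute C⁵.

[[-608, 1920], [-192, 608]]

tr C = 0 and det C = -4, so the characteristic polynomial is λ² − (0)λ + (-4) with roots -2 and 2.
Eigenvectors give P = [[10, 3], [3, 1]] with P⁻¹ = [[1, -3], [-3, 10]], and C = P·diag(-2, 2)·P⁻¹.
Then C⁵ = P·diag(-32, 32)·P⁻¹ = [[-320, 96], [-96, 32]] · [[1, -3], [-3, 10]] = [[-608, 1920], [-192, 608]].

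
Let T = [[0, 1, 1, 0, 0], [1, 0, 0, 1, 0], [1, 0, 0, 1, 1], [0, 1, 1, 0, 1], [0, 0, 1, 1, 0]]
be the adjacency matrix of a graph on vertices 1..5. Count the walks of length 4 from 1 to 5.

The number of length-4 walks from vertex 1 to vertex 5 is entry (1,5) of T⁴, where T is the adjacency matrix.
T² = [[2, 0, 0, 2, 1], [0, 2, 2, 0, 1], [0, 2, 3, 1, 1], [2, 0, 1, 3, 1], [1, 1, 1, 1, 2]]
T³ = [[0, 4, 5, 1, 2], [4, 0, 1, 5, 2], [5, 1, 2, 6, 4], [1, 5, 6, 2, 4], [2, 2, 4, 4, 2]]
T⁴ = [[9, 1, 3, 11, 6], [1, 9, 11, 3, 6], [3, 11, 15, 7, 8], [11, 3, 7, 15, 8], [6, 6, 8, 8, 8]]

6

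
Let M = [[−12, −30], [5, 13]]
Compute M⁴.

tr M = 1 and det M = −6, so the characteristic polynomial is λ² − (1)λ + (−6) with roots −2 and 3.
Eigenvectors give P = [[3, 2], [−1, −1]] with P⁻¹ = [[1, 2], [−1, −3]], and M = P·diag(−2, 3)·P⁻¹.
Then M⁴ = P·diag(16, 81)·P⁻¹ = [[48, 162], [−16, −81]] · [[1, 2], [−1, −3]] = [[−114, −390], [65, 211]].

[[−114, −390], [65, 211]]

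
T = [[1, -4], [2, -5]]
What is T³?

[[25, -52], [26, -53]]

tr T = -4 and det T = 3, so the characteristic polynomial is λ² − (-4)λ + (3) with roots -3 and -1.
Eigenvectors give P = [[-1, 2], [-1, 1]] with P⁻¹ = [[1, -2], [1, -1]], and T = P·diag(-3, -1)·P⁻¹.
Then T³ = P·diag(-27, -1)·P⁻¹ = [[27, -2], [27, -1]] · [[1, -2], [1, -1]] = [[25, -52], [26, -53]].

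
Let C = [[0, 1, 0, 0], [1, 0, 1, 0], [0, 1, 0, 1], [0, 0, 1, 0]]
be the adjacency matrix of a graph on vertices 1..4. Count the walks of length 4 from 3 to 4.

The number of length-4 walks from vertex 3 to vertex 4 is entry (3,4) of C^4, where C is the adjacency matrix.
C^2 = [[1, 0, 1, 0], [0, 2, 0, 1], [1, 0, 2, 0], [0, 1, 0, 1]]
C^3 = [[0, 2, 0, 1], [2, 0, 3, 0], [0, 3, 0, 2], [1, 0, 2, 0]]
C^4 = [[2, 0, 3, 0], [0, 5, 0, 3], [3, 0, 5, 0], [0, 3, 0, 2]]

0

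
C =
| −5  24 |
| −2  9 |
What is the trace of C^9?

tr C = 4 and det C = 3, so the characteristic polynomial is λ² − (4)λ + (3) with roots 3 and 1.
Eigenvectors give P = [[3, 4], [1, 1]] with P⁻¹ = [[−1, 4], [1, −3]], and C = P·diag(3, 1)·P⁻¹.
Then C^9 = P·diag(19683, 1)·P⁻¹ = [[59049, 4], [19683, 1]] · [[−1, 4], [1, −3]] = [[−59045, 236184], [−19682, 78729]].

19684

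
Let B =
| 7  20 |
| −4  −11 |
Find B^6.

tr B = −4 and det B = 3, so the characteristic polynomial is λ² − (−4)λ + (3) with roots −3 and −1.
Eigenvectors give P = [[−2, 5], [1, −2]] with P⁻¹ = [[2, 5], [1, 2]], and B = P·diag(−3, −1)·P⁻¹.
Then B^6 = P·diag(729, 1)·P⁻¹ = [[−1458, 5], [729, −2]] · [[2, 5], [1, 2]] = [[−2911, −7280], [1456, 3641]].

[[−2911, −7280], [1456, 3641]]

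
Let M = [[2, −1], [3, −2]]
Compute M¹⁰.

[[1, 0], [0, 1]]

M² = I (check: tr M = 0 and det M = −1), so M¹⁰ = I since 10 is even.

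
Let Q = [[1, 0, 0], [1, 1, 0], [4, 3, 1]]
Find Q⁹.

[[1, 0, 0], [9, 1, 0], [144, 27, 1]]

Q = I + N where N = [[0, 0, 0], [1, 0, 0], [4, 3, 0]] is strictly lower-triangular, so N³ = 0.
(I + N)⁹ = I + 9·N + 36·N² = [[1, 0, 0], [9, 1, 0], [144, 27, 1]].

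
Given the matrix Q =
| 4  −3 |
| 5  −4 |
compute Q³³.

[[4, −3], [5, −4]]

Q² = I (check: tr Q = 0 and det Q = −1), so Q³³ = Q since 33 is odd.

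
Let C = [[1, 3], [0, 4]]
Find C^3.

C^2 = [[1, 15], [0, 16]]
C^3 = [[1, 63], [0, 64]]

[[1, 63], [0, 64]]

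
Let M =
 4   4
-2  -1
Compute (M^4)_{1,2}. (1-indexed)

12

M^2 = [[8, 12], [-6, -7]]
M^3 = [[8, 20], [-10, -17]]
M^4 = [[-8, 12], [-6, -23]]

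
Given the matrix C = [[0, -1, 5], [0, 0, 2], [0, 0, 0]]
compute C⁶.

[[0, 0, 0], [0, 0, 0], [0, 0, 0]]

C is strictly triangular, hence nilpotent: C³ = 0, so C⁶ = 0.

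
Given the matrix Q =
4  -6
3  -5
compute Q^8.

[[-254, 510], [-255, 511]]

tr Q = -1 and det Q = -2, so the characteristic polynomial is λ² − (-1)λ + (-2) with roots 1 and -2.
Eigenvectors give P = [[2, 1], [1, 1]] with P⁻¹ = [[1, -1], [-1, 2]], and Q = P·diag(1, -2)·P⁻¹.
Then Q^8 = P·diag(1, 256)·P⁻¹ = [[2, 256], [1, 256]] · [[1, -1], [-1, 2]] = [[-254, 510], [-255, 511]].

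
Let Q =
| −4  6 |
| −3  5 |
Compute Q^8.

[[−254, 510], [−255, 511]]

tr Q = 1 and det Q = −2, so the characteristic polynomial is λ² − (1)λ + (−2) with roots −1 and 2.
Eigenvectors give P = [[2, −1], [1, −1]] with P⁻¹ = [[1, −1], [1, −2]], and Q = P·diag(−1, 2)·P⁻¹.
Then Q^8 = P·diag(1, 256)·P⁻¹ = [[2, −256], [1, −256]] · [[1, −1], [1, −2]] = [[−254, 510], [−255, 511]].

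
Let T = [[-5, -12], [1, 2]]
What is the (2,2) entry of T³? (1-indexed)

tr T = -3 and det T = 2, so the characteristic polynomial is λ² − (-3)λ + (2) with roots -1 and -2.
Eigenvectors give P = [[-3, 4], [1, -1]] with P⁻¹ = [[1, 4], [1, 3]], and T = P·diag(-1, -2)·P⁻¹.
Then T³ = P·diag(-1, -8)·P⁻¹ = [[3, -32], [-1, 8]] · [[1, 4], [1, 3]] = [[-29, -84], [7, 20]].

20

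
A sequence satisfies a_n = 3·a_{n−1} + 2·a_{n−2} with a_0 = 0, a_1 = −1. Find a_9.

With companion matrix B = [[3, 2], [1, 0]], [a_n, a_{n−1}]ᵀ = B·[a_{n−1}, a_{n−2}]ᵀ, so [a_9, a_8]ᵀ = B⁸·[a_1, a_0]ᵀ.
B⁸ = [[22363, 12558], [6279, 3526]], giving [a_9, a_8]ᵀ = [[−22363], [−6279]].

−22363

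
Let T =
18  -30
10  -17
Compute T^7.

[[9132, -13890], [4630, -7073]]

tr T = 1 and det T = -6, so the characteristic polynomial is λ² − (1)λ + (-6) with roots -2 and 3.
Eigenvectors give P = [[3, -2], [2, -1]] with P⁻¹ = [[-1, 2], [-2, 3]], and T = P·diag(-2, 3)·P⁻¹.
Then T^7 = P·diag(-128, 2187)·P⁻¹ = [[-384, -4374], [-256, -2187]] · [[-1, 2], [-2, 3]] = [[9132, -13890], [4630, -7073]].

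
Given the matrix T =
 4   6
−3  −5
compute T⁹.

tr T = −1 and det T = −2, so the characteristic polynomial is λ² − (−1)λ + (−2) with roots −2 and 1.
Eigenvectors give P = [[−1, −2], [1, 1]] with P⁻¹ = [[1, 2], [−1, −1]], and T = P·diag(−2, 1)·P⁻¹.
Then T⁹ = P·diag(−512, 1)·P⁻¹ = [[512, −2], [−512, 1]] · [[1, 2], [−1, −1]] = [[514, 1026], [−513, −1025]].

[[514, 1026], [−513, −1025]]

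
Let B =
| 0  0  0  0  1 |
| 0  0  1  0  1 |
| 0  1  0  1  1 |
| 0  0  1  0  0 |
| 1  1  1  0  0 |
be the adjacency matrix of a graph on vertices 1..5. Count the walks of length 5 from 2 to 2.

The number of length-5 walks from vertex 2 to vertex 2 is entry (2,2) of B^5, where B is the adjacency matrix.
B^2 = [[1, 1, 1, 0, 0], [1, 2, 1, 1, 1], [1, 1, 3, 0, 1], [0, 1, 0, 1, 1], [0, 1, 1, 1, 3]]
B^3 = [[0, 1, 1, 1, 3], [1, 2, 4, 1, 4], [1, 4, 2, 3, 5], [1, 1, 3, 0, 1], [3, 4, 5, 1, 2]]
B^4 = [[3, 4, 5, 1, 2], [4, 8, 7, 4, 7], [5, 7, 12, 2, 7], [1, 4, 2, 3, 5], [2, 7, 7, 5, 12]]
B^5 = [[2, 7, 7, 5, 12], [7, 14, 19, 7, 19], [7, 19, 16, 12, 24], [5, 7, 12, 2, 7], [12, 19, 24, 7, 16]]

14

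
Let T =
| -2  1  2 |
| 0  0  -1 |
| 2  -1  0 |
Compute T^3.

T^2 = [[8, -4, -5], [-2, 1, 0], [-4, 2, 5]]
T^3 = [[-26, 13, 20], [4, -2, -5], [18, -9, -10]]

[[-26, 13, 20], [4, -2, -5], [18, -9, -10]]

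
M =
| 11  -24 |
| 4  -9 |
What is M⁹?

tr M = 2 and det M = -3, so the characteristic polynomial is λ² − (2)λ + (-3) with roots 3 and -1.
Eigenvectors give P = [[3, 2], [1, 1]] with P⁻¹ = [[1, -2], [-1, 3]], and M = P·diag(3, -1)·P⁻¹.
Then M⁹ = P·diag(19683, -1)·P⁻¹ = [[59049, -2], [19683, -1]] · [[1, -2], [-1, 3]] = [[59051, -118104], [19684, -39369]].

[[59051, -118104], [19684, -39369]]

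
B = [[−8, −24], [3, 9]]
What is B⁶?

[[−8, −24], [3, 9]]

B² = B (a projection; rank 1, trace 1), so B⁶ = B.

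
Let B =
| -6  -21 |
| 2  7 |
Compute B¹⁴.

B² = B (a projection; rank 1, trace 1), so B¹⁴ = B.

[[-6, -21], [2, 7]]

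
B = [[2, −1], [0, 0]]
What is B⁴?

[[16, −8], [0, 0]]

B² = [[4, −2], [0, 0]]
B³ = [[8, −4], [0, 0]]
B⁴ = [[16, −8], [0, 0]]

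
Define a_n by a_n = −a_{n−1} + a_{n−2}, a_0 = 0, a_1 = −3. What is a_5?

−15

With companion matrix C = [[−1, 1], [1, 0]], [a_n, a_{n−1}]ᵀ = C·[a_{n−1}, a_{n−2}]ᵀ, so [a_5, a_4]ᵀ = C⁴·[a_1, a_0]ᵀ.
C⁴ = [[5, −3], [−3, 2]], giving [a_5, a_4]ᵀ = [[−15], [9]].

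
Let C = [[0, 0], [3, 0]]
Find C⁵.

C is strictly triangular, hence nilpotent: C² = 0, so C⁵ = 0.

[[0, 0], [0, 0]]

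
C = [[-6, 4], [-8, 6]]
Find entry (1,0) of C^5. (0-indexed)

-128

tr C = 0 and det C = -4, so the characteristic polynomial is λ² − (0)λ + (-4) with roots -2 and 2.
Eigenvectors give P = [[-1, -1], [-1, -2]] with P⁻¹ = [[-2, 1], [1, -1]], and C = P·diag(-2, 2)·P⁻¹.
Then C^5 = P·diag(-32, 32)·P⁻¹ = [[32, -32], [32, -64]] · [[-2, 1], [1, -1]] = [[-96, 64], [-128, 96]].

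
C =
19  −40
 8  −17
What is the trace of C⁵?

242

tr C = 2 and det C = −3, so the characteristic polynomial is λ² − (2)λ + (−3) with roots −1 and 3.
Eigenvectors give P = [[2, 5], [1, 2]] with P⁻¹ = [[−2, 5], [1, −2]], and C = P·diag(−1, 3)·P⁻¹.
Then C⁵ = P·diag(−1, 243)·P⁻¹ = [[−2, 1215], [−1, 486]] · [[−2, 5], [1, −2]] = [[1219, −2440], [488, −977]].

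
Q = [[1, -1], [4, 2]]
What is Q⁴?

Q² = [[-3, -3], [12, 0]]
Q³ = [[-15, -3], [12, -12]]
Q⁴ = [[-27, 9], [-36, -36]]

[[-27, 9], [-36, -36]]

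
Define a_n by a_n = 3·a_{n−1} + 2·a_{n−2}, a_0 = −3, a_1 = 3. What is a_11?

With companion matrix M = [[3, 2], [1, 0]], [a_n, a_{n−1}]ᵀ = M·[a_{n−1}, a_{n−2}]ᵀ, so [a_11, a_10]ᵀ = M¹⁰·[a_1, a_0]ᵀ.
M¹⁰ = [[283667, 159294], [79647, 44726]], giving [a_11, a_10]ᵀ = [[373119], [104763]].

373119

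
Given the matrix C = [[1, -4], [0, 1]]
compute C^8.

[[1, -32], [0, 1]]

C = I + N where N = [[0, -4], [0, 0]] is strictly upper-triangular, so N^2 = 0.
(I + N)^8 = I + 8·N = [[1, -32], [0, 1]].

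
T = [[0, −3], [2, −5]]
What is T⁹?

[[37830, −57513], [38342, −58025]]

tr T = −5 and det T = 6, so the characteristic polynomial is λ² − (−5)λ + (6) with roots −2 and −3.
Eigenvectors give P = [[3, 1], [2, 1]] with P⁻¹ = [[1, −1], [−2, 3]], and T = P·diag(−2, −3)·P⁻¹.
Then T⁹ = P·diag(−512, −19683)·P⁻¹ = [[−1536, −19683], [−1024, −19683]] · [[1, −1], [−2, 3]] = [[37830, −57513], [38342, −58025]].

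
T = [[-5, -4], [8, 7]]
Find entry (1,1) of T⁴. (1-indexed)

tr T = 2 and det T = -3, so the characteristic polynomial is λ² − (2)λ + (-3) with roots -1 and 3.
Eigenvectors give P = [[-1, -1], [1, 2]] with P⁻¹ = [[-2, -1], [1, 1]], and T = P·diag(-1, 3)·P⁻¹.
Then T⁴ = P·diag(1, 81)·P⁻¹ = [[-1, -81], [1, 162]] · [[-2, -1], [1, 1]] = [[-79, -80], [160, 161]].

-79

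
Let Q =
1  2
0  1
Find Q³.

Q = I + N where N = [[0, 2], [0, 0]] is strictly upper-triangular, so N² = 0.
(I + N)³ = I + 3·N = [[1, 6], [0, 1]].

[[1, 6], [0, 1]]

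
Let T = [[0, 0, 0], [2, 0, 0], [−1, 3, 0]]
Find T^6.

[[0, 0, 0], [0, 0, 0], [0, 0, 0]]

T is strictly triangular, hence nilpotent: T^3 = 0, so T^6 = 0.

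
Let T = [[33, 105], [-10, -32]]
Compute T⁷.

[[16077, 48615], [-4630, -14018]]

tr T = 1 and det T = -6, so the characteristic polynomial is λ² − (1)λ + (-6) with roots -2 and 3.
Eigenvectors give P = [[3, 7], [-1, -2]] with P⁻¹ = [[-2, -7], [1, 3]], and T = P·diag(-2, 3)·P⁻¹.
Then T⁷ = P·diag(-128, 2187)·P⁻¹ = [[-384, 15309], [128, -4374]] · [[-2, -7], [1, 3]] = [[16077, 48615], [-4630, -14018]].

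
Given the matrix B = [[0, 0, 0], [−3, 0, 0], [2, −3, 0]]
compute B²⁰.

[[0, 0, 0], [0, 0, 0], [0, 0, 0]]

B is strictly triangular, hence nilpotent: B³ = 0, so B²⁰ = 0.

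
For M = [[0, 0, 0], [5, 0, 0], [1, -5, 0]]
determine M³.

M is strictly triangular, hence nilpotent: M³ = 0, so M³ = 0.

[[0, 0, 0], [0, 0, 0], [0, 0, 0]]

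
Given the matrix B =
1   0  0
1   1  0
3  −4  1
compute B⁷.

[[1, 0, 0], [7, 1, 0], [−63, −28, 1]]

B = I + N where N = [[0, 0, 0], [1, 0, 0], [3, −4, 0]] is strictly lower-triangular, so N³ = 0.
(I + N)⁷ = I + 7·N + 21·N² = [[1, 0, 0], [7, 1, 0], [−63, −28, 1]].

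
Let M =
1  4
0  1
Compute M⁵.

[[1, 20], [0, 1]]

M = I + N where N = [[0, 4], [0, 0]] is strictly upper-triangular, so N² = 0.
(I + N)⁵ = I + 5·N = [[1, 20], [0, 1]].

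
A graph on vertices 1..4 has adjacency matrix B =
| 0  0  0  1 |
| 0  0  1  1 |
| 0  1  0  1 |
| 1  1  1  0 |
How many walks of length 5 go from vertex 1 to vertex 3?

6

The number of length-5 walks from vertex 1 to vertex 3 is entry (1,3) of B⁵, where B is the adjacency matrix.
B² = [[1, 1, 1, 0], [1, 2, 1, 1], [1, 1, 2, 1], [0, 1, 1, 3]]
B³ = [[0, 1, 1, 3], [1, 2, 3, 4], [1, 3, 2, 4], [3, 4, 4, 2]]
B⁴ = [[3, 4, 4, 2], [4, 7, 6, 6], [4, 6, 7, 6], [2, 6, 6, 11]]
B⁵ = [[2, 6, 6, 11], [6, 12, 13, 17], [6, 13, 12, 17], [11, 17, 17, 14]]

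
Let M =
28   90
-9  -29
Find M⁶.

tr M = -1 and det M = -2, so the characteristic polynomial is λ² − (-1)λ + (-2) with roots -2 and 1.
Eigenvectors give P = [[3, -10], [-1, 3]] with P⁻¹ = [[-3, -10], [-1, -3]], and M = P·diag(-2, 1)·P⁻¹.
Then M⁶ = P·diag(64, 1)·P⁻¹ = [[192, -10], [-64, 3]] · [[-3, -10], [-1, -3]] = [[-566, -1890], [189, 631]].

[[-566, -1890], [189, 631]]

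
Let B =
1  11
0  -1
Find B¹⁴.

[[1, 0], [0, 1]]

B² = I (check: tr B = 0 and det B = -1), so B¹⁴ = I since 14 is even.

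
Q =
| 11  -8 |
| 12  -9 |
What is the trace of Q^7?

tr Q = 2 and det Q = -3, so the characteristic polynomial is λ² − (2)λ + (-3) with roots -1 and 3.
Eigenvectors give P = [[-2, 1], [-3, 1]] with P⁻¹ = [[1, -1], [3, -2]], and Q = P·diag(-1, 3)·P⁻¹.
Then Q^7 = P·diag(-1, 2187)·P⁻¹ = [[2, 2187], [3, 2187]] · [[1, -1], [3, -2]] = [[6563, -4376], [6564, -4377]].

2186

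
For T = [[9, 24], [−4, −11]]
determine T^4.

[[−159, −480], [80, 241]]

tr T = −2 and det T = −3, so the characteristic polynomial is λ² − (−2)λ + (−3) with roots −3 and 1.
Eigenvectors give P = [[−2, −3], [1, 1]] with P⁻¹ = [[1, 3], [−1, −2]], and T = P·diag(−3, 1)·P⁻¹.
Then T^4 = P·diag(81, 1)·P⁻¹ = [[−162, −3], [81, 1]] · [[1, 3], [−1, −2]] = [[−159, −480], [80, 241]].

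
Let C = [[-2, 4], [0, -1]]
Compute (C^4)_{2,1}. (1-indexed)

0

C^2 = [[4, -12], [0, 1]]
C^3 = [[-8, 28], [0, -1]]
C^4 = [[16, -60], [0, 1]]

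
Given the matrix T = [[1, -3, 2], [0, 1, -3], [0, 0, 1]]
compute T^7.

T = I + N where N = [[0, -3, 2], [0, 0, -3], [0, 0, 0]] is strictly upper-triangular, so N^3 = 0.
(I + N)^7 = I + 7·N + 21·N^2 = [[1, -21, 203], [0, 1, -21], [0, 0, 1]].

[[1, -21, 203], [0, 1, -21], [0, 0, 1]]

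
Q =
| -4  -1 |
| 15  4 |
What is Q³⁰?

[[1, 0], [0, 1]]

Q² = I (check: tr Q = 0 and det Q = -1), so Q³⁰ = I since 30 is even.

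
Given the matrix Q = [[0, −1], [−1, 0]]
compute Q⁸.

Q² = I (check: tr Q = 0 and det Q = −1), so Q⁸ = I since 8 is even.

[[1, 0], [0, 1]]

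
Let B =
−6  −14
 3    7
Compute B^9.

[[−6, −14], [3, 7]]

B² = B (a projection; rank 1, trace 1), so B^9 = B.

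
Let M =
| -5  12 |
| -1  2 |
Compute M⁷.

tr M = -3 and det M = 2, so the characteristic polynomial is λ² − (-3)λ + (2) with roots -2 and -1.
Eigenvectors give P = [[4, 3], [1, 1]] with P⁻¹ = [[1, -3], [-1, 4]], and M = P·diag(-2, -1)·P⁻¹.
Then M⁷ = P·diag(-128, -1)·P⁻¹ = [[-512, -3], [-128, -1]] · [[1, -3], [-1, 4]] = [[-509, 1524], [-127, 380]].

[[-509, 1524], [-127, 380]]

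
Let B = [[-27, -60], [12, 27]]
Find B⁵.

tr B = 0 and det B = -9, so the characteristic polynomial is λ² − (0)λ + (-9) with roots 3 and -3.
Eigenvectors give P = [[-2, 5], [1, -2]] with P⁻¹ = [[2, 5], [1, 2]], and B = P·diag(3, -3)·P⁻¹.
Then B⁵ = P·diag(243, -243)·P⁻¹ = [[-486, -1215], [243, 486]] · [[2, 5], [1, 2]] = [[-2187, -4860], [972, 2187]].

[[-2187, -4860], [972, 2187]]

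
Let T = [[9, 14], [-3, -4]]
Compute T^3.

[[141, 266], [-57, -106]]

tr T = 5 and det T = 6, so the characteristic polynomial is λ² − (5)λ + (6) with roots 3 and 2.
Eigenvectors give P = [[-7, 2], [3, -1]] with P⁻¹ = [[-1, -2], [-3, -7]], and T = P·diag(3, 2)·P⁻¹.
Then T^3 = P·diag(27, 8)·P⁻¹ = [[-189, 16], [81, -8]] · [[-1, -2], [-3, -7]] = [[141, 266], [-57, -106]].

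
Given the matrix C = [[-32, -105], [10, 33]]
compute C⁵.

tr C = 1 and det C = -6, so the characteristic polynomial is λ² − (1)λ + (-6) with roots 3 and -2.
Eigenvectors give P = [[-3, -7], [1, 2]] with P⁻¹ = [[2, 7], [-1, -3]], and C = P·diag(3, -2)·P⁻¹.
Then C⁵ = P·diag(243, -32)·P⁻¹ = [[-729, 224], [243, -64]] · [[2, 7], [-1, -3]] = [[-1682, -5775], [550, 1893]].

[[-1682, -5775], [550, 1893]]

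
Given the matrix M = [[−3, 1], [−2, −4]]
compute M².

[[7, −7], [14, 14]]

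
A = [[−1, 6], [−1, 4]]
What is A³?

[[−13, 42], [−7, 22]]

tr A = 3 and det A = 2, so the characteristic polynomial is λ² − (3)λ + (2) with roots 2 and 1.
Eigenvectors give P = [[−2, −3], [−1, −1]] with P⁻¹ = [[1, −3], [−1, 2]], and A = P·diag(2, 1)·P⁻¹.
Then A³ = P·diag(8, 1)·P⁻¹ = [[−16, −3], [−8, −1]] · [[1, −3], [−1, 2]] = [[−13, 42], [−7, 22]].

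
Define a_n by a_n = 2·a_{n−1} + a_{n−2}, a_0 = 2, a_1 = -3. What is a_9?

With companion matrix Q = [[2, 1], [1, 0]], [a_n, a_{n−1}]ᵀ = Q·[a_{n−1}, a_{n−2}]ᵀ, so [a_9, a_8]ᵀ = Q⁸·[a_1, a_0]ᵀ.
Q⁸ = [[985, 408], [408, 169]], giving [a_9, a_8]ᵀ = [[-2139], [-886]].

-2139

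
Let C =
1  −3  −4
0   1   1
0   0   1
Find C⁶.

[[1, −18, −69], [0, 1, 6], [0, 0, 1]]

C = I + N where N = [[0, −3, −4], [0, 0, 1], [0, 0, 0]] is strictly upper-triangular, so N³ = 0.
(I + N)⁶ = I + 6·N + 15·N² = [[1, −18, −69], [0, 1, 6], [0, 0, 1]].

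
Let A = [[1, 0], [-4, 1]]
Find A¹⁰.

[[1, 0], [-40, 1]]

A = I + N where N = [[0, 0], [-4, 0]] is strictly lower-triangular, so N² = 0.
(I + N)¹⁰ = I + 10·N = [[1, 0], [-40, 1]].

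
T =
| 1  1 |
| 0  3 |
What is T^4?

[[1, 40], [0, 81]]

T^2 = [[1, 4], [0, 9]]
T^3 = [[1, 13], [0, 27]]
T^4 = [[1, 40], [0, 81]]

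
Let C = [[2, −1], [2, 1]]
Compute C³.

C² = [[2, −3], [6, −1]]
C³ = [[−2, −5], [10, −7]]

[[−2, −5], [10, −7]]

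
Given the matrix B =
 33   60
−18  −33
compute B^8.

tr B = 0 and det B = −9, so the characteristic polynomial is λ² − (0)λ + (−9) with roots −3 and 3.
Eigenvectors give P = [[−5, −2], [3, 1]] with P⁻¹ = [[1, 2], [−3, −5]], and B = P·diag(−3, 3)·P⁻¹.
Then B^8 = P·diag(6561, 6561)·P⁻¹ = [[−32805, −13122], [19683, 6561]] · [[1, 2], [−3, −5]] = [[6561, 0], [0, 6561]].

[[6561, 0], [0, 6561]]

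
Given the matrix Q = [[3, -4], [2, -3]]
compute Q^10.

[[1, 0], [0, 1]]

Q² = I (check: tr Q = 0 and det Q = -1), so Q^10 = I since 10 is even.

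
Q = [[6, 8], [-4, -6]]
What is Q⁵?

[[96, 128], [-64, -96]]

tr Q = 0 and det Q = -4, so the characteristic polynomial is λ² − (0)λ + (-4) with roots -2 and 2.
Eigenvectors give P = [[-1, 2], [1, -1]] with P⁻¹ = [[1, 2], [1, 1]], and Q = P·diag(-2, 2)·P⁻¹.
Then Q⁵ = P·diag(-32, 32)·P⁻¹ = [[32, 64], [-32, -32]] · [[1, 2], [1, 1]] = [[96, 128], [-64, -96]].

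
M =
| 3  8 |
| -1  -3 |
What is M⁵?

[[3, 8], [-1, -3]]

M² = I (check: tr M = 0 and det M = -1), so M⁵ = M since 5 is odd.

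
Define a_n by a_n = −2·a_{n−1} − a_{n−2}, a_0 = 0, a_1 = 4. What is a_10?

−40

With companion matrix B = [[−2, −1], [1, 0]], [a_n, a_{n−1}]ᵀ = B·[a_{n−1}, a_{n−2}]ᵀ, so [a_10, a_9]ᵀ = B⁹·[a_1, a_0]ᵀ.
B⁹ = [[−10, −9], [9, 8]], giving [a_10, a_9]ᵀ = [[−40], [36]].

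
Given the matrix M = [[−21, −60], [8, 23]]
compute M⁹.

[[−98421, −295260], [39368, 118103]]

tr M = 2 and det M = −3, so the characteristic polynomial is λ² − (2)λ + (−3) with roots 3 and −1.
Eigenvectors give P = [[−5, −3], [2, 1]] with P⁻¹ = [[1, 3], [−2, −5]], and M = P·diag(3, −1)·P⁻¹.
Then M⁹ = P·diag(19683, −1)·P⁻¹ = [[−98415, 3], [39366, −1]] · [[1, 3], [−2, −5]] = [[−98421, −295260], [39368, 118103]].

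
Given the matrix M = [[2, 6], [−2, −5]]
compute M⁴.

[[−44, −90], [30, 61]]

tr M = −3 and det M = 2, so the characteristic polynomial is λ² − (−3)λ + (2) with roots −2 and −1.
Eigenvectors give P = [[−3, −2], [2, 1]] with P⁻¹ = [[1, 2], [−2, −3]], and M = P·diag(−2, −1)·P⁻¹.
Then M⁴ = P·diag(16, 1)·P⁻¹ = [[−48, −2], [32, 1]] · [[1, 2], [−2, −3]] = [[−44, −90], [30, 61]].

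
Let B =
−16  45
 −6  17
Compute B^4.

tr B = 1 and det B = −2, so the characteristic polynomial is λ² − (1)λ + (−2) with roots 2 and −1.
Eigenvectors give P = [[5, 3], [2, 1]] with P⁻¹ = [[−1, 3], [2, −5]], and B = P·diag(2, −1)·P⁻¹.
Then B^4 = P·diag(16, 1)·P⁻¹ = [[80, 3], [32, 1]] · [[−1, 3], [2, −5]] = [[−74, 225], [−30, 91]].

[[−74, 225], [−30, 91]]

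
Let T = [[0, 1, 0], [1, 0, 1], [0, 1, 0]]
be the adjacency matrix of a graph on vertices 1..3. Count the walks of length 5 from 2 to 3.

The number of length-5 walks from vertex 2 to vertex 3 is entry (2,3) of T⁵, where T is the adjacency matrix.
T² = [[1, 0, 1], [0, 2, 0], [1, 0, 1]]
T³ = [[0, 2, 0], [2, 0, 2], [0, 2, 0]]
T⁴ = [[2, 0, 2], [0, 4, 0], [2, 0, 2]]
T⁵ = [[0, 4, 0], [4, 0, 4], [0, 4, 0]]

4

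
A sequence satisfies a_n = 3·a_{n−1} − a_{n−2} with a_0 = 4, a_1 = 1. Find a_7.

With companion matrix T = [[3, −1], [1, 0]], [a_n, a_{n−1}]ᵀ = T·[a_{n−1}, a_{n−2}]ᵀ, so [a_7, a_6]ᵀ = T⁶·[a_1, a_0]ᵀ.
T⁶ = [[377, −144], [144, −55]], giving [a_7, a_6]ᵀ = [[−199], [−76]].

−199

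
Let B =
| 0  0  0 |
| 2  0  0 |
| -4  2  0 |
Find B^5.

B is strictly triangular, hence nilpotent: B^3 = 0, so B^5 = 0.

[[0, 0, 0], [0, 0, 0], [0, 0, 0]]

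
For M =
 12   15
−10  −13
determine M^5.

tr M = −1 and det M = −6, so the characteristic polynomial is λ² − (−1)λ + (−6) with roots 2 and −3.
Eigenvectors give P = [[3, 1], [−2, −1]] with P⁻¹ = [[1, 1], [−2, −3]], and M = P·diag(2, −3)·P⁻¹.
Then M^5 = P·diag(32, −243)·P⁻¹ = [[96, −243], [−64, 243]] · [[1, 1], [−2, −3]] = [[582, 825], [−550, −793]].

[[582, 825], [−550, −793]]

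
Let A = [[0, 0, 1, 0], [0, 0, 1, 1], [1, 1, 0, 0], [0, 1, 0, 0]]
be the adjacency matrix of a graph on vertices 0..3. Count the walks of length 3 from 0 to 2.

2

The number of length-3 walks from vertex 0 to vertex 2 is entry (0,2) of A^3, where A is the adjacency matrix.
A^2 = [[1, 1, 0, 0], [1, 2, 0, 0], [0, 0, 2, 1], [0, 0, 1, 1]]
A^3 = [[0, 0, 2, 1], [0, 0, 3, 2], [2, 3, 0, 0], [1, 2, 0, 0]]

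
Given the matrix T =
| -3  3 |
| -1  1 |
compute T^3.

T^2 = [[6, -6], [2, -2]]
T^3 = [[-12, 12], [-4, 4]]

[[-12, 12], [-4, 4]]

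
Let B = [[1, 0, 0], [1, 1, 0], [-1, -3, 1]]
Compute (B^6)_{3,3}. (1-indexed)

B = I + N where N = [[0, 0, 0], [1, 0, 0], [-1, -3, 0]] is strictly lower-triangular, so N^3 = 0.
(I + N)^6 = I + 6·N + 15·N^2 = [[1, 0, 0], [6, 1, 0], [-51, -18, 1]].

1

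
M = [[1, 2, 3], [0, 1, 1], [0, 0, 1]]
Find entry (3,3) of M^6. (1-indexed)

M = I + N where N = [[0, 2, 3], [0, 0, 1], [0, 0, 0]] is strictly upper-triangular, so N^3 = 0.
(I + N)^6 = I + 6·N + 15·N^2 = [[1, 12, 48], [0, 1, 6], [0, 0, 1]].

1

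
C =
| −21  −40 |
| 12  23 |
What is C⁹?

tr C = 2 and det C = −3, so the characteristic polynomial is λ² − (2)λ + (−3) with roots −1 and 3.
Eigenvectors give P = [[2, 5], [−1, −3]] with P⁻¹ = [[3, 5], [−1, −2]], and C = P·diag(−1, 3)·P⁻¹.
Then C⁹ = P·diag(−1, 19683)·P⁻¹ = [[−2, 98415], [1, −59049]] · [[3, 5], [−1, −2]] = [[−98421, −196840], [59052, 118103]].

[[−98421, −196840], [59052, 118103]]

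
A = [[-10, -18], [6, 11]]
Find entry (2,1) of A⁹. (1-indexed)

1026

tr A = 1 and det A = -2, so the characteristic polynomial is λ² − (1)λ + (-2) with roots 2 and -1.
Eigenvectors give P = [[-3, 2], [2, -1]] with P⁻¹ = [[1, 2], [2, 3]], and A = P·diag(2, -1)·P⁻¹.
Then A⁹ = P·diag(512, -1)·P⁻¹ = [[-1536, -2], [1024, 1]] · [[1, 2], [2, 3]] = [[-1540, -3078], [1026, 2051]].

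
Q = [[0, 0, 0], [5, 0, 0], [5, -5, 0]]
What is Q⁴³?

Q is strictly triangular, hence nilpotent: Q³ = 0, so Q⁴³ = 0.

[[0, 0, 0], [0, 0, 0], [0, 0, 0]]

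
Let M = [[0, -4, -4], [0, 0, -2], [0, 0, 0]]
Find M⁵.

M is strictly triangular, hence nilpotent: M³ = 0, so M⁵ = 0.

[[0, 0, 0], [0, 0, 0], [0, 0, 0]]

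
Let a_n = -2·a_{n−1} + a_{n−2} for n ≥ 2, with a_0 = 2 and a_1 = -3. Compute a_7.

-647

With companion matrix M = [[-2, 1], [1, 0]], [a_n, a_{n−1}]ᵀ = M·[a_{n−1}, a_{n−2}]ᵀ, so [a_7, a_6]ᵀ = M⁶·[a_1, a_0]ᵀ.
M⁶ = [[169, -70], [-70, 29]], giving [a_7, a_6]ᵀ = [[-647], [268]].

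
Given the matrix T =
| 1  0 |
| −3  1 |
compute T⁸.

T = I + N where N = [[0, 0], [−3, 0]] is strictly lower-triangular, so N² = 0.
(I + N)⁸ = I + 8·N = [[1, 0], [−24, 1]].

[[1, 0], [−24, 1]]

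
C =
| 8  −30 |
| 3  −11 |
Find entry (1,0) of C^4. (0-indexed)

tr C = −3 and det C = 2, so the characteristic polynomial is λ² − (−3)λ + (2) with roots −1 and −2.
Eigenvectors give P = [[−10, 3], [−3, 1]] with P⁻¹ = [[−1, 3], [−3, 10]], and C = P·diag(−1, −2)·P⁻¹.
Then C^4 = P·diag(1, 16)·P⁻¹ = [[−10, 48], [−3, 16]] · [[−1, 3], [−3, 10]] = [[−134, 450], [−45, 151]].

−45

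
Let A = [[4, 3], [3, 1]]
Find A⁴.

A² = [[25, 15], [15, 10]]
A³ = [[145, 90], [90, 55]]
A⁴ = [[850, 525], [525, 325]]

[[850, 525], [525, 325]]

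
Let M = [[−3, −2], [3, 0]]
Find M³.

M² = [[3, 6], [−9, −6]]
M³ = [[9, −6], [9, 18]]

[[9, −6], [9, 18]]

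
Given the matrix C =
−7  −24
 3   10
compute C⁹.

[[−4087, −12264], [1533, 4600]]

tr C = 3 and det C = 2, so the characteristic polynomial is λ² − (3)λ + (2) with roots 2 and 1.
Eigenvectors give P = [[8, −3], [−3, 1]] with P⁻¹ = [[−1, −3], [−3, −8]], and C = P·diag(2, 1)·P⁻¹.
Then C⁹ = P·diag(512, 1)·P⁻¹ = [[4096, −3], [−1536, 1]] · [[−1, −3], [−3, −8]] = [[−4087, −12264], [1533, 4600]].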